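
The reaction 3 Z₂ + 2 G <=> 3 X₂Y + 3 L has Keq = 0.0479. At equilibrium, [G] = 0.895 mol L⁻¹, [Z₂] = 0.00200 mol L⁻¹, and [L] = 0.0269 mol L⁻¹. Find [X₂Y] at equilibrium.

At equilibrium, Keq = [X₂Y]³·[L]³ / ([Z₂]³·[G]²) = 0.0479.
([X₂Y])³·(0.0269)³ / ((0.00200)³·(0.895)²) = 0.0479
[X₂Y]³ = 1.58×10⁻⁵ ⇒ [X₂Y] = 0.0251 mol L⁻¹

[X₂Y] = 0.0251 mol L⁻¹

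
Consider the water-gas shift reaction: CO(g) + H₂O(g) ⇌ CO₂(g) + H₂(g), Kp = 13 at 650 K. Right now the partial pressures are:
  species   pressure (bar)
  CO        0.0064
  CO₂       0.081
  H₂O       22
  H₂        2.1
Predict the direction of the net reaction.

forward (toward products)

Qp = P(CO₂)·P(H₂) / (P(CO)·P(H₂O)) = (0.081)·(2.1) / ((0.0064)·(22)) = 1.2
Qp = 1.2 < Kp = 13, so the forward reaction proceeds.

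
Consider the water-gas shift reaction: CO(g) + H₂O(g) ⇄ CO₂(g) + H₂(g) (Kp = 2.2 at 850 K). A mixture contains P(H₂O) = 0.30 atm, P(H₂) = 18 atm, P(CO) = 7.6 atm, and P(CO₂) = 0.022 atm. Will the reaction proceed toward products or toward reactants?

toward products

Qp = P(CO₂)·P(H₂) / (P(CO)·P(H₂O)) = (0.022)·(18) / ((7.6)·(0.30)) = 0.17
Qp = 0.17 < Kp = 2.2, so the forward reaction proceeds.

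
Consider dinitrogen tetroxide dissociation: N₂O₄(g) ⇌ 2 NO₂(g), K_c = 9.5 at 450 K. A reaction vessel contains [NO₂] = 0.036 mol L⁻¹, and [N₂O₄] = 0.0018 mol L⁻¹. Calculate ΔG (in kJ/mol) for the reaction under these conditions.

Q_c = [NO₂]² / [N₂O₄] = (0.036)² / (0.0018) = 0.720
ΔG = RT ln(Q_c/K_c) = (8.314 J mol⁻¹ K⁻¹)(450 K) × ln(0.720/9.5)
   = (3.741 kJ/mol)(-2.580) = -9.65 kJ/mol
ΔG < 0, so the forward reaction is spontaneous (proceeds forward).

ΔG = -9.65 kJ/mol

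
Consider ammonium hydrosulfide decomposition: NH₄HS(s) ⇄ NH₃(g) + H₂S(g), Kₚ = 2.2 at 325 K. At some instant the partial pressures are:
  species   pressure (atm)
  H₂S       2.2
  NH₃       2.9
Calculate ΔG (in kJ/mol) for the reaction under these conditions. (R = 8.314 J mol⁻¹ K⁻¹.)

(NH₄HS is a pure solid — omitted from Qₚ.)
Qₚ = P(NH₃)·P(H₂S) = (2.9)·(2.2) = 6.38
ΔG = RT ln(Qₚ/Kₚ) = (8.314 J mol⁻¹ K⁻¹)(325 K) × ln(6.38/2.2)
   = (2.702 kJ/mol)(1.065) = 2.88 kJ/mol
ΔG > 0, so the forward reaction is non-spontaneous (proceeds in reverse).

ΔG = 2.88 kJ/mol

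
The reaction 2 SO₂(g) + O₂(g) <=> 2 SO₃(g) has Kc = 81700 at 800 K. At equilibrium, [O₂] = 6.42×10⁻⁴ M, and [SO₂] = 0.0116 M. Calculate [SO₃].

[SO₃] = 0.0840 M

At equilibrium, Kc = [SO₃]² / ([SO₂]²·[O₂]) = 81700.
([SO₃])² / ((0.0116)²·(6.42×10⁻⁴)) = 81700
[SO₃]² = 0.00706 ⇒ [SO₃] = 0.0840 M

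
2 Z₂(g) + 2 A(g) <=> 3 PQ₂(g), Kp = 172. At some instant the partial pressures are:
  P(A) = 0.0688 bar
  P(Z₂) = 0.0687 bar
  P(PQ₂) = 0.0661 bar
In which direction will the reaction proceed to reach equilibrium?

Qp = P(PQ₂)³ / (P(Z₂)²·P(A)²) = (0.0661)³ / ((0.0687)²·(0.0688)²) = 12.9
Qp = 12.9 < Kp = 172, so the forward reaction proceeds.

in the forward direction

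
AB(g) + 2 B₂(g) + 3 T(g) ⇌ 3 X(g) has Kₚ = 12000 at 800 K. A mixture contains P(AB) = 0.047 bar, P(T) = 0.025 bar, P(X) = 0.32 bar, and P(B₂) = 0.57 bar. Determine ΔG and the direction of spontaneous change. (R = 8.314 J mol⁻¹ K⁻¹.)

Qₚ = P(X)³ / (P(AB)·P(B₂)²·P(T)³) = (0.32)³ / ((0.047)·(0.57)²·(0.025)³) = 1.37×10⁵
ΔG = RT ln(Qₚ/Kₚ) = (8.314 J mol⁻¹ K⁻¹)(800 K) × ln(1.37×10⁵/12000)
   = (6.651 kJ/mol)(2.435) = 16.2 kJ/mol
ΔG > 0, so the forward reaction is non-spontaneous (proceeds in reverse).

ΔG = 16.2 kJ/mol; the forward reaction is non-spontaneous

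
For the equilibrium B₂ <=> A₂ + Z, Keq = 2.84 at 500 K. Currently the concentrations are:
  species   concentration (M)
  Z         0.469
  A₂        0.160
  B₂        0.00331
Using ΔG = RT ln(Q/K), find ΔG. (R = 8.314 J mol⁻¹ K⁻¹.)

ΔG = 8.64 kJ/mol

Q = [A₂]·[Z] / [B₂] = (0.160)·(0.469) / (0.00331) = 22.7
ΔG = RT ln(Q/Keq) = (8.314 J mol⁻¹ K⁻¹)(500 K) × ln(22.7/2.84)
   = (4.157 kJ/mol)(2.079) = 8.64 kJ/mol
ΔG > 0, so the forward reaction is non-spontaneous (proceeds in reverse).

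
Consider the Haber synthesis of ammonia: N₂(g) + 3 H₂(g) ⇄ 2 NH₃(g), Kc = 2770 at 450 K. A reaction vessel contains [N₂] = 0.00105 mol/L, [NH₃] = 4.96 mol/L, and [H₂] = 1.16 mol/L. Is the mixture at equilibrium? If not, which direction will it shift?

no; Q > K, reaction proceeds in reverse

Qc = [NH₃]² / ([N₂]·[H₂]³) = (4.96)² / ((0.00105)·(1.16)³) = 15000
Qc = 15000 > Kc = 2770: net reverse reaction.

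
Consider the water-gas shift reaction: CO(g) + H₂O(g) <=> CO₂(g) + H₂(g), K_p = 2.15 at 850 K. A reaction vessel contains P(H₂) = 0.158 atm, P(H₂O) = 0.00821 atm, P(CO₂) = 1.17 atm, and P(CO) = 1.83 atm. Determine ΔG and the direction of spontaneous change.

ΔG = 12.3 kJ/mol; the forward reaction is non-spontaneous

Q_p = P(CO₂)·P(H₂) / (P(CO)·P(H₂O)) = (1.17)·(0.158) / ((1.83)·(0.00821)) = 12.3
ΔG = RT ln(Q_p/K_p) = (8.314 J mol⁻¹ K⁻¹)(850 K) × ln(12.3/2.15)
   = (7.067 kJ/mol)(1.744) = 12.3 kJ/mol
ΔG > 0, so the forward reaction is non-spontaneous (proceeds in reverse).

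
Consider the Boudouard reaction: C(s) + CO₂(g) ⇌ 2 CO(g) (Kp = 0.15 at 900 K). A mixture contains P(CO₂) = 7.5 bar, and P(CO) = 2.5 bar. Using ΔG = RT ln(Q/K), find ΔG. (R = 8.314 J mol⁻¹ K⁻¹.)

(C is a pure solid — omitted from Qp.)
Qp = P(CO)² / P(CO₂) = (2.5)² / (7.5) = 0.833
ΔG = RT ln(Qp/Kp) = (8.314 J mol⁻¹ K⁻¹)(900 K) × ln(0.833/0.15)
   = (7.483 kJ/mol)(1.714) = 12.8 kJ/mol
ΔG > 0, so the forward reaction is non-spontaneous (proceeds in reverse).

ΔG = 12.8 kJ/mol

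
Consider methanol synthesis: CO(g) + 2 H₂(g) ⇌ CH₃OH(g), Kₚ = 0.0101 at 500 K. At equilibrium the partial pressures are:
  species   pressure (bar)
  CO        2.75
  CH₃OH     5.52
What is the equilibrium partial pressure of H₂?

P(H₂) = 14.1 bar

At equilibrium, Kₚ = P(CH₃OH) / (P(CO)·P(H₂)²) = 0.0101.
(5.52) / ((2.75)·(P(H₂))²) = 0.0101
P(H₂)² = 199 ⇒ P(H₂) = 14.1 bar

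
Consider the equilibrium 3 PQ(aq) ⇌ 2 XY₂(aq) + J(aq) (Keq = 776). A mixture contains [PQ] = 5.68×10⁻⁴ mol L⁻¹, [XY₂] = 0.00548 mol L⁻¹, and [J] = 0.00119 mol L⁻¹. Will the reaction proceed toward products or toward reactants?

Q = [XY₂]²·[J] / [PQ]³ = (0.00548)²·(0.00119) / (5.68×10⁻⁴)³ = 195
Q = 195 < Keq = 776, so the forward reaction proceeds.

to the right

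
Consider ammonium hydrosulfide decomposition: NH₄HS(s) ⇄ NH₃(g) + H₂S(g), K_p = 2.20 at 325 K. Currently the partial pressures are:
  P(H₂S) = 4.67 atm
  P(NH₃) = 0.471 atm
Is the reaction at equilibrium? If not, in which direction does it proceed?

no net change (already at equilibrium)

(NH₄HS is a pure solid — omitted from Q_p.)
Q_p = P(NH₃)·P(H₂S) = (0.471)·(4.67) = 2.20
Q_p = 2.20 = K_p, so the system is already at equilibrium.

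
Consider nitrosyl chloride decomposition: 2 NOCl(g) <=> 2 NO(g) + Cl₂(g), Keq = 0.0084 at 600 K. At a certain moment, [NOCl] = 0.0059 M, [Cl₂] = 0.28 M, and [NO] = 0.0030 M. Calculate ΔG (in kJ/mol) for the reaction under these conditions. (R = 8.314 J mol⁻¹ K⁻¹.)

Q = [NO]²·[Cl₂] / [NOCl]² = (0.0030)²·(0.28) / (0.0059)² = 0.0724
ΔG = RT ln(Q/Keq) = (8.314 J mol⁻¹ K⁻¹)(600 K) × ln(0.0724/0.0084)
   = (4.988 kJ/mol)(2.154) = 10.7 kJ/mol
ΔG > 0, so the forward reaction is non-spontaneous (proceeds in reverse).

ΔG = 10.7 kJ/mol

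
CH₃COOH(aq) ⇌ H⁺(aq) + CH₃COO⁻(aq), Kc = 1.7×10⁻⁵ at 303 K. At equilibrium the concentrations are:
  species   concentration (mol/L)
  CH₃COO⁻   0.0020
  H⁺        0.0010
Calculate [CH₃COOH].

[CH₃COOH] = 0.12 mol/L

At equilibrium, Kc = [H⁺]·[CH₃COO⁻] / [CH₃COOH] = 1.7×10⁻⁵.
(0.0010)·(0.0020) / ([CH₃COOH]) = 1.7×10⁻⁵
[CH₃COOH] = 0.118 = 0.12 mol/L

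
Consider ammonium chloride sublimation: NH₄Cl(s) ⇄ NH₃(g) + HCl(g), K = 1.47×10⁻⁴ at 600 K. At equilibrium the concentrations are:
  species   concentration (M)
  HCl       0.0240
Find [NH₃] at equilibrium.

(NH₄Cl is a pure solid — omitted from K.)
At equilibrium, K = [NH₃]·[HCl] = 1.47×10⁻⁴.
([NH₃])·(0.0240) = 1.47×10⁻⁴
[NH₃] = 0.00612 M

[NH₃] = 0.00612 M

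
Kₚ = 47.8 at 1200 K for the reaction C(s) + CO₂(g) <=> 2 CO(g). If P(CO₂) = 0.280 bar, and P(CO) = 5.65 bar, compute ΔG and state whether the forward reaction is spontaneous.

ΔG = 8.67 kJ/mol; the forward reaction is non-spontaneous

(C is a pure solid — omitted from Qₚ.)
Qₚ = P(CO)² / P(CO₂) = (5.65)² / (0.280) = 114
ΔG = RT ln(Qₚ/Kₚ) = (8.314 J mol⁻¹ K⁻¹)(1200 K) × ln(114/47.8)
   = (9.977 kJ/mol)(0.8692) = 8.67 kJ/mol
ΔG > 0, so the forward reaction is non-spontaneous (proceeds in reverse).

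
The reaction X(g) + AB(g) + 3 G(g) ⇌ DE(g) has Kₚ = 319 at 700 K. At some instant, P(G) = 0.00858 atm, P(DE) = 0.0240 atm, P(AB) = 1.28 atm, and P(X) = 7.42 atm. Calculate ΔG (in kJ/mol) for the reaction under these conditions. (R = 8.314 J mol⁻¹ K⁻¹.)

Qₚ = P(DE) / (P(X)·P(AB)·P(G)³) = (0.0240) / ((7.42)·(1.28)·(0.00858)³) = 4000
ΔG = RT ln(Qₚ/Kₚ) = (8.314 J mol⁻¹ K⁻¹)(700 K) × ln(4000/319)
   = (5.820 kJ/mol)(2.529) = 14.7 kJ/mol
ΔG > 0, so the forward reaction is non-spontaneous (proceeds in reverse).

ΔG = 14.7 kJ/mol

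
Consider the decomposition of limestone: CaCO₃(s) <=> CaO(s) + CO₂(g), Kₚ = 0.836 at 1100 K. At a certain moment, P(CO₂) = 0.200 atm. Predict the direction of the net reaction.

(CaCO₃, CaO are pure solids — omitted from Qₚ.)
Qₚ = P(CO₂) = 0.200
Qₚ = 0.200 < Kₚ = 0.836, so the forward reaction proceeds.

forward (toward products)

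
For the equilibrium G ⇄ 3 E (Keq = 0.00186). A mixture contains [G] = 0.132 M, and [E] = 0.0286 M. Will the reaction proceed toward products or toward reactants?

Q = [E]³ / [G] = (0.0286)³ / (0.132) = 1.77×10⁻⁴
Q = 1.77×10⁻⁴ < Keq = 0.00186, so the forward reaction proceeds.

forward (toward products)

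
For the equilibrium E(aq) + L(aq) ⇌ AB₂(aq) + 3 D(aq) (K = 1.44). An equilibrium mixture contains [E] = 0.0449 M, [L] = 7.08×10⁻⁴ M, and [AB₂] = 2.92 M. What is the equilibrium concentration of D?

[D] = 0.0250 M

At equilibrium, K = [AB₂]·[D]³ / ([E]·[L]) = 1.44.
(2.92)·([D])³ / ((0.0449)·(7.08×10⁻⁴)) = 1.44
[D]³ = 1.57×10⁻⁵ ⇒ [D] = 0.0250 M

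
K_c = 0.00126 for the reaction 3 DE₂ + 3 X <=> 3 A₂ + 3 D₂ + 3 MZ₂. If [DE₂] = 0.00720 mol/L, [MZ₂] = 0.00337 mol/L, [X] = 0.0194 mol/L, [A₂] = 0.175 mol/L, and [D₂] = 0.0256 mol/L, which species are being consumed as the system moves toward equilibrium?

none (at equilibrium)

Q_c = [A₂]³·[D₂]³·[MZ₂]³ / ([DE₂]³·[X]³) = (0.175)³·(0.0256)³·(0.00337)³ / ((0.00720)³·(0.0194)³) = 0.00126
Q_c = 0.00126 = K_c; the system is at equilibrium.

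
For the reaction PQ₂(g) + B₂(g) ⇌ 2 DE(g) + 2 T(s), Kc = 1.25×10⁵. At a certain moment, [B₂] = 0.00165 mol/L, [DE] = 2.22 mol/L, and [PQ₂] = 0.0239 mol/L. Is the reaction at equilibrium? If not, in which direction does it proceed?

neither direction; the system is at equilibrium

(T is a pure solid — omitted from Qc.)
Qc = [DE]² / ([PQ₂]·[B₂]) = (2.22)² / ((0.0239)·(0.00165)) = 1.25×10⁵
Qc = 1.25×10⁵ = Kc, so the system is already at equilibrium.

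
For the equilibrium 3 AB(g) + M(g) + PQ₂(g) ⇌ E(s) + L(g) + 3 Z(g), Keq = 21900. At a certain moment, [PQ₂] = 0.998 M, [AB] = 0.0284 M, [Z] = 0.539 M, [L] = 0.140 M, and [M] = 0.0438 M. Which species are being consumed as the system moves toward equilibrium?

(E is a pure solid — omitted from Q.)
Q = [L]·[Z]³ / ([AB]³·[M]·[PQ₂]) = (0.140)·(0.539)³ / ((0.0284)³·(0.0438)·(0.998)) = 21900
Q = 21900 = Keq; the system is at equilibrium.

none (at equilibrium)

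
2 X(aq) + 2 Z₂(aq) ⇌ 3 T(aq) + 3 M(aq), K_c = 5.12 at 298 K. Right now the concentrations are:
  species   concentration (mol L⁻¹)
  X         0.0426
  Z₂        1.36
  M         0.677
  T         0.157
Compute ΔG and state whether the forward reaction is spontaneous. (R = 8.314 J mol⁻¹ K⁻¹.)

Q_c = [T]³·[M]³ / ([X]²·[Z₂]²) = (0.157)³·(0.677)³ / ((0.0426)²·(1.36)²) = 0.358
ΔG = RT ln(Q_c/K_c) = (8.314 J mol⁻¹ K⁻¹)(298 K) × ln(0.358/5.12)
   = (2.478 kJ/mol)(-2.660) = -6.59 kJ/mol
ΔG < 0, so the forward reaction is spontaneous (proceeds forward).

ΔG = -6.59 kJ/mol; the forward reaction is spontaneous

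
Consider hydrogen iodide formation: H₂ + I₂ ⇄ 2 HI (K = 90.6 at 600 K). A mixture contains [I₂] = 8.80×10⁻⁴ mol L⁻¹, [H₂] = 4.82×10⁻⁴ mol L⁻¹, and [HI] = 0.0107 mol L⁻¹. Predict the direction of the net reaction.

Q = [HI]² / ([H₂]·[I₂]) = (0.0107)² / ((4.82×10⁻⁴)·(8.80×10⁻⁴)) = 270
Q = 270 > K = 90.6, so the reverse reaction proceeds.

in the reverse direction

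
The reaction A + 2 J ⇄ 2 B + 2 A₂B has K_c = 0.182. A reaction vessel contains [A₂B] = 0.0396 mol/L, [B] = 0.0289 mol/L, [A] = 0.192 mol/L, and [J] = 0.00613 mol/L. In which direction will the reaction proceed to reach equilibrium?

at equilibrium

Q_c = [B]²·[A₂B]² / ([A]·[J]²) = (0.0289)²·(0.0396)² / ((0.192)·(0.00613)²) = 0.182
Q_c = 0.182 = K_c, so the system is already at equilibrium.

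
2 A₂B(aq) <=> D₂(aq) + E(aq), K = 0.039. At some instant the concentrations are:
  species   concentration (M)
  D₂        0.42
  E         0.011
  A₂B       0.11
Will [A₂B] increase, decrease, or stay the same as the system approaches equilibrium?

increase

Q = [D₂]·[E] / [A₂B]² = (0.42)·(0.011) / (0.11)² = 0.38
Q = 0.38 > K = 0.039: net reverse reaction.
A₂B is a reactant, so it increases.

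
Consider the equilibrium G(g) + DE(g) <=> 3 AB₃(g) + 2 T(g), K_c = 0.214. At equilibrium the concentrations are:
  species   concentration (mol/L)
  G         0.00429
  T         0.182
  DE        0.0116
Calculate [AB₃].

[AB₃] = 0.0685 mol/L

At equilibrium, K_c = [AB₃]³·[T]² / ([G]·[DE]) = 0.214.
([AB₃])³·(0.182)² / ((0.00429)·(0.0116)) = 0.214
[AB₃]³ = 3.22e-4 ⇒ [AB₃] = 0.0685 mol/L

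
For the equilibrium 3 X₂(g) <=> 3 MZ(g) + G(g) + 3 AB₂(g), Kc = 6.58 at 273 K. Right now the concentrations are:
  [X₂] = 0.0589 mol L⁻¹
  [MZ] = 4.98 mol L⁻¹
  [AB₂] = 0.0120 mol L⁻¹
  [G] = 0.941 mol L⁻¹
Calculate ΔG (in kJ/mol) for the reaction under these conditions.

Qc = [MZ]³·[G]·[AB₂]³ / [X₂]³ = (4.98)³·(0.941)·(0.0120)³ / (0.0589)³ = 0.983
ΔG = RT ln(Qc/Kc) = (8.314 J mol⁻¹ K⁻¹)(273 K) × ln(0.983/6.58)
   = (2.270 kJ/mol)(-1.901) = -4.32 kJ/mol
ΔG < 0, so the forward reaction is spontaneous (proceeds forward).

ΔG = -4.32 kJ/mol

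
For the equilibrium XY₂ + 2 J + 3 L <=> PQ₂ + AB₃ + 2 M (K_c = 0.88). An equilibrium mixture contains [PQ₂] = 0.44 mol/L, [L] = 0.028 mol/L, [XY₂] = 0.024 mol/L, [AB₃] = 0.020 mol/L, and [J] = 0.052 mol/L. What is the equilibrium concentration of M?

At equilibrium, K_c = [PQ₂]·[AB₃]·[M]² / ([XY₂]·[J]²·[L]³) = 0.88.
(0.44)·(0.020)·([M])² / ((0.024)·(0.052)²·(0.028)³) = 0.88
[M]² = 1.42×10⁻⁷ ⇒ [M] = 3.8×10⁻⁴ mol/L

[M] = 3.8×10⁻⁴ mol/L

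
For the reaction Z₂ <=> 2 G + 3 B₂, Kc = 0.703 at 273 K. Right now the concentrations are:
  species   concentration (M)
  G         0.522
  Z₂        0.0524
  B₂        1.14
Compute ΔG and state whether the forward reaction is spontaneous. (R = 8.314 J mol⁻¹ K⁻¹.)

ΔG = 5.43 kJ/mol; the forward reaction is non-spontaneous

Qc = [G]²·[B₂]³ / [Z₂] = (0.522)²·(1.14)³ / (0.0524) = 7.70
ΔG = RT ln(Qc/Kc) = (8.314 J mol⁻¹ K⁻¹)(273 K) × ln(7.70/0.703)
   = (2.270 kJ/mol)(2.394) = 5.43 kJ/mol
ΔG > 0, so the forward reaction is non-spontaneous (proceeds in reverse).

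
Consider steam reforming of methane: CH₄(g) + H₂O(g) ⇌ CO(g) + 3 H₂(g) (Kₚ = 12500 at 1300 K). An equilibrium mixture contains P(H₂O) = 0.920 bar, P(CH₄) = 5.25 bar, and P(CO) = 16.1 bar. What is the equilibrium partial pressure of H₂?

P(H₂) = 15.5 bar

At equilibrium, Kₚ = P(CO)·P(H₂)³ / (P(CH₄)·P(H₂O)) = 12500.
(16.1)·(P(H₂))³ / ((5.25)·(0.920)) = 12500
P(H₂)³ = 3750 ⇒ P(H₂) = 15.5 bar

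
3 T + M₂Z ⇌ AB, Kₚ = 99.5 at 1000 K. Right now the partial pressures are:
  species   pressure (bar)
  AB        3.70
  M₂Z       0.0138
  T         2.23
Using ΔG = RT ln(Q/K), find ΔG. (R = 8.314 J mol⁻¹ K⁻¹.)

Qₚ = P(AB) / (P(T)³·P(M₂Z)) = (3.70) / ((2.23)³·(0.0138)) = 24.2
ΔG = RT ln(Qₚ/Kₚ) = (8.314 J mol⁻¹ K⁻¹)(1000 K) × ln(24.2/99.5)
   = (8.314 kJ/mol)(-1.414) = -11.8 kJ/mol
ΔG < 0, so the forward reaction is spontaneous (proceeds forward).

ΔG = -11.8 kJ/mol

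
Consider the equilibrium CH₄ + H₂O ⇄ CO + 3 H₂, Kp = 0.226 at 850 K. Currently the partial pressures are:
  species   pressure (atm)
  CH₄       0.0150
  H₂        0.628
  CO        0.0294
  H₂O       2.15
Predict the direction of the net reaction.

neither direction; the system is at equilibrium

Qp = P(CO)·P(H₂)³ / (P(CH₄)·P(H₂O)) = (0.0294)·(0.628)³ / ((0.0150)·(2.15)) = 0.226
Qp = 0.226 = Kp, so the system is already at equilibrium.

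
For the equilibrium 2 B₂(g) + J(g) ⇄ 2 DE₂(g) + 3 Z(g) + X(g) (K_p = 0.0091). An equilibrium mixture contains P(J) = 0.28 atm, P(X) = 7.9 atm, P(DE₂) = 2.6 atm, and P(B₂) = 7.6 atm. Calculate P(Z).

P(Z) = 0.14 atm

At equilibrium, K_p = P(DE₂)²·P(Z)³·P(X) / (P(B₂)²·P(J)) = 0.0091.
(2.6)²·(P(Z))³·(7.9) / ((7.6)²·(0.28)) = 0.0091
P(Z)³ = 0.00276 ⇒ P(Z) = 0.14 atm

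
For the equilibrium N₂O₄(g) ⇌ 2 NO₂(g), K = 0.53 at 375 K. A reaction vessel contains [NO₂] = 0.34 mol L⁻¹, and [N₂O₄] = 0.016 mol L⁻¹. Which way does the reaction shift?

Q = [NO₂]² / [N₂O₄] = (0.34)² / (0.016) = 7.2
Q = 7.2 > K = 0.53, so the reverse reaction proceeds.

to the left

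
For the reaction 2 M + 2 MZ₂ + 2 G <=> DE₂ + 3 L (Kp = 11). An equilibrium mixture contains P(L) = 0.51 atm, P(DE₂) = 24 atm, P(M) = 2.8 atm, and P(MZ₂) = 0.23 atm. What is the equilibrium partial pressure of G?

P(G) = 0.84 atm

At equilibrium, Kp = P(DE₂)·P(L)³ / (P(M)²·P(MZ₂)²·P(G)²) = 11.
(24)·(0.51)³ / ((2.8)²·(0.23)²·(P(G))²) = 11
P(G)² = 0.698 ⇒ P(G) = 0.84 atm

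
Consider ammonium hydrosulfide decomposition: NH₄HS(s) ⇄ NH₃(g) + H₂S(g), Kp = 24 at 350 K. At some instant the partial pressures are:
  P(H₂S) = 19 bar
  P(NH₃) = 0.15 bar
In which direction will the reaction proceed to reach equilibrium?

toward products

(NH₄HS is a pure solid — omitted from Qp.)
Qp = P(NH₃)·P(H₂S) = (0.15)·(19) = 2.9
Qp = 2.9 < Kp = 24, so the forward reaction proceeds.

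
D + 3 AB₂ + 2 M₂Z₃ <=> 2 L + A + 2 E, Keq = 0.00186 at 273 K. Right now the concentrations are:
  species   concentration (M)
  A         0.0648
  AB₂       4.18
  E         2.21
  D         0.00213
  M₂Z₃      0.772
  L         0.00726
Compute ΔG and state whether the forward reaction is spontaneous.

Q = [L]²·[A]·[E]² / ([D]·[AB₂]³·[M₂Z₃]²) = (0.00726)²·(0.0648)·(2.21)² / ((0.00213)·(4.18)³·(0.772)²) = 1.80e-4
ΔG = RT ln(Q/Keq) = (8.314 J mol⁻¹ K⁻¹)(273 K) × ln(1.80e-4/0.00186)
   = (2.270 kJ/mol)(-2.335) = -5.30 kJ/mol
ΔG < 0, so the forward reaction is spontaneous (proceeds forward).

ΔG = -5.30 kJ/mol; the forward reaction is spontaneous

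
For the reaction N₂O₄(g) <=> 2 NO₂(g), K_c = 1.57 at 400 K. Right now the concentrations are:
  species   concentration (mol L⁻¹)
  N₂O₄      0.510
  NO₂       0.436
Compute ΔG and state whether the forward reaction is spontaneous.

ΔG = -4.78 kJ/mol; the forward reaction is spontaneous

Q_c = [NO₂]² / [N₂O₄] = (0.436)² / (0.510) = 0.373
ΔG = RT ln(Q_c/K_c) = (8.314 J mol⁻¹ K⁻¹)(400 K) × ln(0.373/1.57)
   = (3.326 kJ/mol)(-1.437) = -4.78 kJ/mol
ΔG < 0, so the forward reaction is spontaneous (proceeds forward).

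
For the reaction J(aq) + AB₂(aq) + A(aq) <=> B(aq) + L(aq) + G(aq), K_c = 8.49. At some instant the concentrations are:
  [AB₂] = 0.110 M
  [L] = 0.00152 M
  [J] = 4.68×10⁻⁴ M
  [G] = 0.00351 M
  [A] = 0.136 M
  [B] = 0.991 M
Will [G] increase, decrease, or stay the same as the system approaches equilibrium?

Q_c = [B]·[L]·[G] / ([J]·[AB₂]·[A]) = (0.991)·(0.00152)·(0.00351) / ((4.68×10⁻⁴)·(0.110)·(0.136)) = 0.755
Q_c = 0.755 < K_c = 8.49: net forward reaction.
G is a product, so it increases.

increase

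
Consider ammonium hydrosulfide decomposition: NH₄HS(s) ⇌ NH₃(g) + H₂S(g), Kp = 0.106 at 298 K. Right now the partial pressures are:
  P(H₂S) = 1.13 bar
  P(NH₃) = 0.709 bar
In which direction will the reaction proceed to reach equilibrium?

to the left

(NH₄HS is a pure solid — omitted from Qp.)
Qp = P(NH₃)·P(H₂S) = (0.709)·(1.13) = 0.801
Qp = 0.801 > Kp = 0.106, so the reverse reaction proceeds.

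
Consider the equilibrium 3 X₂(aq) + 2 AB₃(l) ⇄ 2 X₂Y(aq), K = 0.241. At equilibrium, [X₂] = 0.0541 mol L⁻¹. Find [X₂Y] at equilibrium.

(AB₃ is a pure liquid — omitted from K.)
At equilibrium, K = [X₂Y]² / [X₂]³ = 0.241.
([X₂Y])² / (0.0541)³ = 0.241
[X₂Y]² = 3.82×10⁻⁵ ⇒ [X₂Y] = 0.00618 mol L⁻¹

[X₂Y] = 0.00618 mol L⁻¹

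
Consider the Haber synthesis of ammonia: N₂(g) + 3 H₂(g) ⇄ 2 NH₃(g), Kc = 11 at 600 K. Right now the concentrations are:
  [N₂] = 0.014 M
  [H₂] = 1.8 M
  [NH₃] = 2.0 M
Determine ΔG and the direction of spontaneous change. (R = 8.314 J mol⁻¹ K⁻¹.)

Qc = [NH₃]² / ([N₂]·[H₂]³) = (2.0)² / ((0.014)·(1.8)³) = 49.0
ΔG = RT ln(Qc/Kc) = (8.314 J mol⁻¹ K⁻¹)(600 K) × ln(49.0/11)
   = (4.988 kJ/mol)(1.494) = 7.45 kJ/mol
ΔG > 0, so the forward reaction is non-spontaneous (proceeds in reverse).

ΔG = 7.45 kJ/mol; the forward reaction is non-spontaneous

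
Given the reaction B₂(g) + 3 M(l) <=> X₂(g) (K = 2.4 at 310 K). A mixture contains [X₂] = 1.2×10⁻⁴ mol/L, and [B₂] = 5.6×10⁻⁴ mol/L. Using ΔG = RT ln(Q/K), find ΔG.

(M is a pure liquid — omitted from Q.)
Q = [X₂] / [B₂] = (1.2×10⁻⁴) / (5.6×10⁻⁴) = 0.214
ΔG = RT ln(Q/K) = (8.314 J mol⁻¹ K⁻¹)(310 K) × ln(0.214/2.4)
   = (2.577 kJ/mol)(-2.417) = -6.23 kJ/mol
ΔG < 0, so the forward reaction is spontaneous (proceeds forward).

ΔG = -6.23 kJ/mol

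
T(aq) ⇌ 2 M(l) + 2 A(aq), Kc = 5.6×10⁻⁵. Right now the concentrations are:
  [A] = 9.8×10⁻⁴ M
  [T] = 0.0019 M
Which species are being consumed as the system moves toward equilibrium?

(M is a pure liquid — omitted from Qc.)
Qc = [A]² / [T] = (9.8×10⁻⁴)² / (0.0019) = 5.1×10⁻⁴
Qc = 5.1×10⁻⁴ > Kc = 5.6×10⁻⁵: net reverse reaction.

M, A (products)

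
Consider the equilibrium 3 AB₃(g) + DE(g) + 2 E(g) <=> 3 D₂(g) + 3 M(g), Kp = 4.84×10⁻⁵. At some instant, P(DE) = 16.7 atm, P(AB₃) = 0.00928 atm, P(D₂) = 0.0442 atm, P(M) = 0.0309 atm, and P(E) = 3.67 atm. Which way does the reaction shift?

Qp = P(D₂)³·P(M)³ / (P(AB₃)³·P(DE)·P(E)²) = (0.0442)³·(0.0309)³ / ((0.00928)³·(16.7)·(3.67)²) = 1.42×10⁻⁵
Qp = 1.42×10⁻⁵ < Kp = 4.84×10⁻⁵, so the forward reaction proceeds.

in the forward direction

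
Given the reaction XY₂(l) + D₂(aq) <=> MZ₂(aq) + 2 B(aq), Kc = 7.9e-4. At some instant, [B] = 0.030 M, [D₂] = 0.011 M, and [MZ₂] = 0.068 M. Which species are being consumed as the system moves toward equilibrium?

MZ₂, B (products)

(XY₂ is a pure liquid — omitted from Qc.)
Qc = [MZ₂]·[B]² / [D₂] = (0.068)·(0.030)² / (0.011) = 0.0056
Qc = 0.0056 > Kc = 7.9e-4: net reverse reaction.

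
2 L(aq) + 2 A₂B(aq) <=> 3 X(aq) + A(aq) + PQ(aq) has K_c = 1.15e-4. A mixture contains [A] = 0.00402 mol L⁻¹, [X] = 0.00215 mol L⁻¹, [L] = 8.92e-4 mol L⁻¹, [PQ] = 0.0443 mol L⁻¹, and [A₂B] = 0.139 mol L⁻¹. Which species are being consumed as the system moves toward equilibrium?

Q_c = [X]³·[A]·[PQ] / ([L]²·[A₂B]²) = (0.00215)³·(0.00402)·(0.0443) / ((8.92e-4)²·(0.139)²) = 1.15e-4
Q_c = 1.15e-4 = K_c; the system is at equilibrium.

none (at equilibrium)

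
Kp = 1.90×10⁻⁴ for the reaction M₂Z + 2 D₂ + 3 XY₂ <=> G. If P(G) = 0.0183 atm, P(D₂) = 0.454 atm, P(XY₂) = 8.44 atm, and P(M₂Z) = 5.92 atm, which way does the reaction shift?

Qp = P(G) / (P(M₂Z)·P(D₂)²·P(XY₂)³) = (0.0183) / ((5.92)·(0.454)²·(8.44)³) = 2.49×10⁻⁵
Qp = 2.49×10⁻⁵ < Kp = 1.90×10⁻⁴, so the forward reaction proceeds.

to the right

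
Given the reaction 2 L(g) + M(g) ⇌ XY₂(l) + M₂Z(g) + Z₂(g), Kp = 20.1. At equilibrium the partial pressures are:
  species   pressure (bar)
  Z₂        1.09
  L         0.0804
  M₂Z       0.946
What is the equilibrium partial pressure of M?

P(M) = 7.94 bar

(XY₂ is a pure liquid — omitted from Kp.)
At equilibrium, Kp = P(M₂Z)·P(Z₂) / (P(L)²·P(M)) = 20.1.
(0.946)·(1.09) / ((0.0804)²·(P(M))) = 20.1
P(M) = 7.94 bar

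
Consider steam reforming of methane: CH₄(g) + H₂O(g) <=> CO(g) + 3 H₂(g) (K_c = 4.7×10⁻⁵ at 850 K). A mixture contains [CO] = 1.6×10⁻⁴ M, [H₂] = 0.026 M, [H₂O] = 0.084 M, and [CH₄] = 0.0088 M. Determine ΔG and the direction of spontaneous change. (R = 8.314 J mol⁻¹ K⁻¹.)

Q_c = [CO]·[H₂]³ / ([CH₄]·[H₂O]) = (1.6×10⁻⁴)·(0.026)³ / ((0.0088)·(0.084)) = 3.80×10⁻⁶
ΔG = RT ln(Q_c/K_c) = (8.314 J mol⁻¹ K⁻¹)(850 K) × ln(3.80×10⁻⁶/4.7×10⁻⁵)
   = (7.067 kJ/mol)(-2.515) = -17.8 kJ/mol
ΔG < 0, so the forward reaction is spontaneous (proceeds forward).

ΔG = -17.8 kJ/mol; the forward reaction is spontaneous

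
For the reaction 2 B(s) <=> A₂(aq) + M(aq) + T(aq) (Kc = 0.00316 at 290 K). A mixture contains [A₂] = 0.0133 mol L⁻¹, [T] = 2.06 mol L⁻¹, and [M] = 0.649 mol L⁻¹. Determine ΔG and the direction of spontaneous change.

ΔG = 4.17 kJ/mol; the forward reaction is non-spontaneous

(B is a pure solid — omitted from Qc.)
Qc = [A₂]·[M]·[T] = (0.0133)·(0.649)·(2.06) = 0.0178
ΔG = RT ln(Qc/Kc) = (8.314 J mol⁻¹ K⁻¹)(290 K) × ln(0.0178/0.00316)
   = (2.411 kJ/mol)(1.729) = 4.17 kJ/mol
ΔG > 0, so the forward reaction is non-spontaneous (proceeds in reverse).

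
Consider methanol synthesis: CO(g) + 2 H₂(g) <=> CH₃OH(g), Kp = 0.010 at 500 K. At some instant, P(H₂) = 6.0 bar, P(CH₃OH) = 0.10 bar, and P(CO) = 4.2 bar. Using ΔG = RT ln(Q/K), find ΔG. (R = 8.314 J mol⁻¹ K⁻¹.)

Qp = P(CH₃OH) / (P(CO)·P(H₂)²) = (0.10) / ((4.2)·(6.0)²) = 6.61e-4
ΔG = RT ln(Qp/Kp) = (8.314 J mol⁻¹ K⁻¹)(500 K) × ln(6.61e-4/0.010)
   = (4.157 kJ/mol)(-2.717) = -11.3 kJ/mol
ΔG < 0, so the forward reaction is spontaneous (proceeds forward).

ΔG = -11.3 kJ/mol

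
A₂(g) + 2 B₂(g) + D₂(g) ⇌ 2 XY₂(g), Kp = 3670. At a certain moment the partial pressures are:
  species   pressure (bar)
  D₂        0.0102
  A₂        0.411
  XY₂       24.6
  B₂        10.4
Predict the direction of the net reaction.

forward (toward products)

Qp = P(XY₂)² / (P(A₂)·P(B₂)²·P(D₂)) = (24.6)² / ((0.411)·(10.4)²·(0.0102)) = 1330
Qp = 1330 < Kp = 3670, so the forward reaction proceeds.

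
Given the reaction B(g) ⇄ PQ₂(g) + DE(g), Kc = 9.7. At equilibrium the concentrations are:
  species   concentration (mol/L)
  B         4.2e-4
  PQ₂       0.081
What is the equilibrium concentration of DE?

[DE] = 0.050 mol/L

At equilibrium, Kc = [PQ₂]·[DE] / [B] = 9.7.
(0.081)·([DE]) / (4.2e-4) = 9.7
[DE] = 0.0503 = 0.050 mol/L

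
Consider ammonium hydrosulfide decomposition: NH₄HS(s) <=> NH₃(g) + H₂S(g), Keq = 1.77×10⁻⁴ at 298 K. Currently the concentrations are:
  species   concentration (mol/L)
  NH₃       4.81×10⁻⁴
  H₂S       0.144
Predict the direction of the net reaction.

forward (toward products)

(NH₄HS is a pure solid — omitted from Q.)
Q = [NH₃]·[H₂S] = (4.81×10⁻⁴)·(0.144) = 6.93×10⁻⁵
Q = 6.93×10⁻⁵ < Keq = 1.77×10⁻⁴, so the forward reaction proceeds.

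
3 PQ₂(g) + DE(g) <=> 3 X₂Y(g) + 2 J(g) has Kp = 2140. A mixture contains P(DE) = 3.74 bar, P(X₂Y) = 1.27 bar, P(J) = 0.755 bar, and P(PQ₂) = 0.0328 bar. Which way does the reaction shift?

Qp = P(X₂Y)³·P(J)² / (P(PQ₂)³·P(DE)) = (1.27)³·(0.755)² / ((0.0328)³·(3.74)) = 8850
Qp = 8850 > Kp = 2140, so the reverse reaction proceeds.

in the reverse direction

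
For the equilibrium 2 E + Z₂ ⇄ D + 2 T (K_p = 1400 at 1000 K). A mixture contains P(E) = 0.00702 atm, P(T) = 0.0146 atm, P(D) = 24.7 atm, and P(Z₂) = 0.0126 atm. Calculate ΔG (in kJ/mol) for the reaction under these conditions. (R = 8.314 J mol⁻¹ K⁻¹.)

ΔG = 15.0 kJ/mol

Q_p = P(D)·P(T)² / (P(E)²·P(Z₂)) = (24.7)·(0.0146)² / ((0.00702)²·(0.0126)) = 8480
ΔG = RT ln(Q_p/K_p) = (8.314 J mol⁻¹ K⁻¹)(1000 K) × ln(8480/1400)
   = (8.314 kJ/mol)(1.801) = 15.0 kJ/mol
ΔG > 0, so the forward reaction is non-spontaneous (proceeds in reverse).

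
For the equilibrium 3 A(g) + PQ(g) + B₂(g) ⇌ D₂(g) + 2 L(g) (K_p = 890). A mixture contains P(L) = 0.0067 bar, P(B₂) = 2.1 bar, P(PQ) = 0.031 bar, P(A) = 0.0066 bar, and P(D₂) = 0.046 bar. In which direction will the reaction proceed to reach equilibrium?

Q_p = P(D₂)·P(L)² / (P(A)³·P(PQ)·P(B₂)) = (0.046)·(0.0067)² / ((0.0066)³·(0.031)·(2.1)) = 110
Q_p = 110 < K_p = 890, so the forward reaction proceeds.

toward products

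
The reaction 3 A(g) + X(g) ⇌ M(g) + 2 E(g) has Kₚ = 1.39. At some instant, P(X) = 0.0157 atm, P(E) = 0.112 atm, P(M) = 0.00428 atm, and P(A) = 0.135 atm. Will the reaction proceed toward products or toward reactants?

no net change (already at equilibrium)

Qₚ = P(M)·P(E)² / (P(A)³·P(X)) = (0.00428)·(0.112)² / ((0.135)³·(0.0157)) = 1.39
Qₚ = 1.39 = Kₚ, so the system is already at equilibrium.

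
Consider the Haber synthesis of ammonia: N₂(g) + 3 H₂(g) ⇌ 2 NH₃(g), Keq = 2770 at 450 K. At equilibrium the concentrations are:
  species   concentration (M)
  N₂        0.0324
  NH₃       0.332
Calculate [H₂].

At equilibrium, Keq = [NH₃]² / ([N₂]·[H₂]³) = 2770.
(0.332)² / ((0.0324)·([H₂])³) = 2770
[H₂]³ = 0.00123 ⇒ [H₂] = 0.107 M

[H₂] = 0.107 M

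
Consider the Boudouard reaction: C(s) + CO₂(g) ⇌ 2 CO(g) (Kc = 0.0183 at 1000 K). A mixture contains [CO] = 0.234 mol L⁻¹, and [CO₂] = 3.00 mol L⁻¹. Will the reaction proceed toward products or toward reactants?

(C is a pure solid — omitted from Qc.)
Qc = [CO]² / [CO₂] = (0.234)² / (3.00) = 0.0183
Qc = 0.0183 = Kc, so the system is already at equilibrium.

no net change (already at equilibrium)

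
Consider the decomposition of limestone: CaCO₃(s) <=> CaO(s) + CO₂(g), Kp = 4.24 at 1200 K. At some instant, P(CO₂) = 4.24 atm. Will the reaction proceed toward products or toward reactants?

neither direction; the system is at equilibrium

(CaCO₃, CaO are pure solids — omitted from Qp.)
Qp = P(CO₂) = 4.24
Qp = 4.24 = Kp, so the system is already at equilibrium.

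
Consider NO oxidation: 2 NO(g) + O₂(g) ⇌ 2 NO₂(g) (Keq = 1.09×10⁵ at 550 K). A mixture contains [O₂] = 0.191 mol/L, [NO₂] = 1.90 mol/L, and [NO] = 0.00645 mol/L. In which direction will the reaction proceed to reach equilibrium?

in the reverse direction

Q = [NO₂]² / ([NO]²·[O₂]) = (1.90)² / ((0.00645)²·(0.191)) = 4.54×10⁵
Q = 4.54×10⁵ > Keq = 1.09×10⁵, so the reverse reaction proceeds.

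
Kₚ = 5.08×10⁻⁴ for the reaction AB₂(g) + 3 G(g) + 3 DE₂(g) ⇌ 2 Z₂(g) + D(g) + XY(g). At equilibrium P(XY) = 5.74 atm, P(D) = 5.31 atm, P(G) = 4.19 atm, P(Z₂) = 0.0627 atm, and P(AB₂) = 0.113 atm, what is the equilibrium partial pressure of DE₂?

P(DE₂) = 3.05 atm

At equilibrium, Kₚ = P(Z₂)²·P(D)·P(XY) / (P(AB₂)·P(G)³·P(DE₂)³) = 5.08×10⁻⁴.
(0.0627)²·(5.31)·(5.74) / ((0.113)·(4.19)³·(P(DE₂))³) = 5.08×10⁻⁴
P(DE₂)³ = 28.4 ⇒ P(DE₂) = 3.05 atm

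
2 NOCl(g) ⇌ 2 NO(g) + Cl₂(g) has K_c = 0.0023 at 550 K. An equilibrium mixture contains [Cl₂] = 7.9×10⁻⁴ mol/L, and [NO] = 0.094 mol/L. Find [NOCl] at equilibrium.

[NOCl] = 0.055 mol/L

At equilibrium, K_c = [NO]²·[Cl₂] / [NOCl]² = 0.0023.
(0.094)²·(7.9×10⁻⁴) / ([NOCl])² = 0.0023
[NOCl]² = 0.00303 ⇒ [NOCl] = 0.055 mol/L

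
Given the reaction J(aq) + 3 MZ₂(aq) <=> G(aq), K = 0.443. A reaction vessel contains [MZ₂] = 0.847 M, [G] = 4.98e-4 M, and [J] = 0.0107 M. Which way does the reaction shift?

in the forward direction

Q = [G] / ([J]·[MZ₂]³) = (4.98e-4) / ((0.0107)·(0.847)³) = 0.0766
Q = 0.0766 < K = 0.443, so the forward reaction proceeds.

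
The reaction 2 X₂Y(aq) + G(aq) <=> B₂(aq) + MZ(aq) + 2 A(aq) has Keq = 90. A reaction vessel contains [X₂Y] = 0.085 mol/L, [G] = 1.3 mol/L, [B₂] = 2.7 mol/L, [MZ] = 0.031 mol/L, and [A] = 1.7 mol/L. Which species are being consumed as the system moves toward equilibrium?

Q = [B₂]·[MZ]·[A]² / ([X₂Y]²·[G]) = (2.7)·(0.031)·(1.7)² / ((0.085)²·(1.3)) = 26
Q = 26 < Keq = 90: net forward reaction.

X₂Y, G (reactants)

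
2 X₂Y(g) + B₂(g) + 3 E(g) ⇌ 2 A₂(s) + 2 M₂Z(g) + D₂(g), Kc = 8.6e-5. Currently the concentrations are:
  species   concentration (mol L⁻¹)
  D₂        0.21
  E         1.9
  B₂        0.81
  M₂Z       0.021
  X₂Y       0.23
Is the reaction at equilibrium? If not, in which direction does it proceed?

(A₂ is a pure solid — omitted from Qc.)
Qc = [M₂Z]²·[D₂] / ([X₂Y]²·[B₂]·[E]³) = (0.021)²·(0.21) / ((0.23)²·(0.81)·(1.9)³) = 3.2e-4
Qc = 3.2e-4 > Kc = 8.6e-5, so the reverse reaction proceeds.

reverse (toward reactants)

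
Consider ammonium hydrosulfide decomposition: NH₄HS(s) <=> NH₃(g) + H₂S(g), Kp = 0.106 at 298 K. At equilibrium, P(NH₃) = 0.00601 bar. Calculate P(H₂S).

(NH₄HS is a pure solid — omitted from Kp.)
At equilibrium, Kp = P(NH₃)·P(H₂S) = 0.106.
(0.00601)·(P(H₂S)) = 0.106
P(H₂S) = 17.6 bar

P(H₂S) = 17.6 bar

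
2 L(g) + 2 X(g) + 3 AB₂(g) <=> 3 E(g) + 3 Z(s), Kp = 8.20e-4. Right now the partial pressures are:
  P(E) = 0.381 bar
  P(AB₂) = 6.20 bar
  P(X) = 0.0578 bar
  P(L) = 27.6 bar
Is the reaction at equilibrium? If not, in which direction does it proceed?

forward (toward products)

(Z is a pure solid — omitted from Qp.)
Qp = P(E)³ / (P(L)²·P(X)²·P(AB₂)³) = (0.381)³ / ((27.6)²·(0.0578)²·(6.20)³) = 9.12e-5
Qp = 9.12e-5 < Kp = 8.20e-4, so the forward reaction proceeds.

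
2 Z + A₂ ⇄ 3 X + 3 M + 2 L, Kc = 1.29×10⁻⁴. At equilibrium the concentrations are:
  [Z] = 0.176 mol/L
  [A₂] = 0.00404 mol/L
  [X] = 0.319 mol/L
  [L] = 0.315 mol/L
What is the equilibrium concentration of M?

At equilibrium, Kc = [X]³·[M]³·[L]² / ([Z]²·[A₂]) = 1.29×10⁻⁴.
(0.319)³·([M])³·(0.315)² / ((0.176)²·(0.00404)) = 1.29×10⁻⁴
[M]³ = 5.01×10⁻⁶ ⇒ [M] = 0.0171 mol/L

[M] = 0.0171 mol/L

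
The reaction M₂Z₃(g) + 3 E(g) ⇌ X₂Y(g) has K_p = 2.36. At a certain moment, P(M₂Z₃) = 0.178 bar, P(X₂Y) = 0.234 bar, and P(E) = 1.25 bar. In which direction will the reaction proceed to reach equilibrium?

Q_p = P(X₂Y) / (P(M₂Z₃)·P(E)³) = (0.234) / ((0.178)·(1.25)³) = 0.673
Q_p = 0.673 < K_p = 2.36, so the forward reaction proceeds.

to the right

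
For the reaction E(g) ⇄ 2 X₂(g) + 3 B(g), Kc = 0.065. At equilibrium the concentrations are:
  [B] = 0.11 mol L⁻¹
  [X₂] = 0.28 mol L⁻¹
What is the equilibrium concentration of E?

At equilibrium, Kc = [X₂]²·[B]³ / [E] = 0.065.
(0.28)²·(0.11)³ / ([E]) = 0.065
[E] = 0.00161 = 0.0016 mol L⁻¹

[E] = 0.0016 mol L⁻¹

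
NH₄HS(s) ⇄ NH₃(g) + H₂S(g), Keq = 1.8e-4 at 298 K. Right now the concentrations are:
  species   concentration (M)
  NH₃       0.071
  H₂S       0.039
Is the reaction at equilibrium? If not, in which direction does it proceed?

to the left

(NH₄HS is a pure solid — omitted from Q.)
Q = [NH₃]·[H₂S] = (0.071)·(0.039) = 0.0028
Q = 0.0028 > Keq = 1.8e-4, so the reverse reaction proceeds.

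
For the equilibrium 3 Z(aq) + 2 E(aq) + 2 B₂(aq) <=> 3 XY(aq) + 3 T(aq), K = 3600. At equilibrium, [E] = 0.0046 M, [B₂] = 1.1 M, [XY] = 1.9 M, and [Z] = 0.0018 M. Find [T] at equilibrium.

At equilibrium, K = [XY]³·[T]³ / ([Z]³·[E]²·[B₂]²) = 3600.
(1.9)³·([T])³ / ((0.0018)³·(0.0046)²·(1.1)²) = 3600
[T]³ = 7.84e-11 ⇒ [T] = 4.3e-4 M

[T] = 4.3e-4 M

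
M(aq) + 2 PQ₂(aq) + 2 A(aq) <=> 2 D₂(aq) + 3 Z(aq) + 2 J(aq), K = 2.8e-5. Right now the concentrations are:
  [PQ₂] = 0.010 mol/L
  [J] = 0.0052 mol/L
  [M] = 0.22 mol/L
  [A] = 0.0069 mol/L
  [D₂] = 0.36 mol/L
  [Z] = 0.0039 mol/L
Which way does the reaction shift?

Q = [D₂]²·[Z]³·[J]² / ([M]·[PQ₂]²·[A]²) = (0.36)²·(0.0039)³·(0.0052)² / ((0.22)·(0.010)²·(0.0069)²) = 2.0e-4
Q = 2.0e-4 > K = 2.8e-5, so the reverse reaction proceeds.

in the reverse direction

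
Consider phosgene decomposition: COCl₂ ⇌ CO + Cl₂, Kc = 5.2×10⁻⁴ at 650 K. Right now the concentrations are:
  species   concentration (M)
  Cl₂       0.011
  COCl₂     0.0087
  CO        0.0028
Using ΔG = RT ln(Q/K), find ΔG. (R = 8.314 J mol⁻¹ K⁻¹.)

ΔG = 10.4 kJ/mol

Qc = [CO]·[Cl₂] / [COCl₂] = (0.0028)·(0.011) / (0.0087) = 0.00354
ΔG = RT ln(Qc/Kc) = (8.314 J mol⁻¹ K⁻¹)(650 K) × ln(0.00354/5.2×10⁻⁴)
   = (5.404 kJ/mol)(1.918) = 10.4 kJ/mol
ΔG > 0, so the forward reaction is non-spontaneous (proceeds in reverse).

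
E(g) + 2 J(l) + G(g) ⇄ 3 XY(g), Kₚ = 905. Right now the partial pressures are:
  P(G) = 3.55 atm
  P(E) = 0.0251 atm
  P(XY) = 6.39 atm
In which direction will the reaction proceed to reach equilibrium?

(J is a pure liquid — omitted from Qₚ.)
Qₚ = P(XY)³ / (P(E)·P(G)) = (6.39)³ / ((0.0251)·(3.55)) = 2930
Qₚ = 2930 > Kₚ = 905, so the reverse reaction proceeds.

in the reverse direction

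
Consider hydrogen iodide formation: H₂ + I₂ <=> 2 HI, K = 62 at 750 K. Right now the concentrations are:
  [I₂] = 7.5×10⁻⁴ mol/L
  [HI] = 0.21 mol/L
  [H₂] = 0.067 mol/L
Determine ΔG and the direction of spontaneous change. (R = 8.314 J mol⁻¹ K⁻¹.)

ΔG = 16.5 kJ/mol; the forward reaction is non-spontaneous

Q = [HI]² / ([H₂]·[I₂]) = (0.21)² / ((0.067)·(7.5×10⁻⁴)) = 878
ΔG = RT ln(Q/K) = (8.314 J mol⁻¹ K⁻¹)(750 K) × ln(878/62)
   = (6.236 kJ/mol)(2.651) = 16.5 kJ/mol
ΔG > 0, so the forward reaction is non-spontaneous (proceeds in reverse).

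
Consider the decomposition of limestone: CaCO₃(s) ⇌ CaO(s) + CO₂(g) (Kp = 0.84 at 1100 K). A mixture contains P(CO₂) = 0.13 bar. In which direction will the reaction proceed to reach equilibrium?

(CaCO₃, CaO are pure solids — omitted from Qp.)
Qp = P(CO₂) = 0.13
Qp = 0.13 < Kp = 0.84, so the forward reaction proceeds.

toward products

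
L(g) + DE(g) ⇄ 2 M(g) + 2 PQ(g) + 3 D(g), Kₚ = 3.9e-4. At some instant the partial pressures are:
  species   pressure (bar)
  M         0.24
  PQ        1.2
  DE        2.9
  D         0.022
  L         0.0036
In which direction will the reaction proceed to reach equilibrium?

forward (toward products)

Qₚ = P(M)²·P(PQ)²·P(D)³ / (P(L)·P(DE)) = (0.24)²·(1.2)²·(0.022)³ / ((0.0036)·(2.9)) = 8.5e-5
Qₚ = 8.5e-5 < Kₚ = 3.9e-4, so the forward reaction proceeds.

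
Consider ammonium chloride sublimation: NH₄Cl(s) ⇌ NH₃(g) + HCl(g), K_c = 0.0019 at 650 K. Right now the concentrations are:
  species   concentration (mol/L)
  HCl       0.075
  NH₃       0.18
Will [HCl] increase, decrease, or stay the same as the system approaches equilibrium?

(NH₄Cl is a pure solid — omitted from Q_c.)
Q_c = [NH₃]·[HCl] = (0.18)·(0.075) = 0.014
Q_c = 0.014 > K_c = 0.0019: net reverse reaction.
HCl is a product, so it decreases.

decrease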